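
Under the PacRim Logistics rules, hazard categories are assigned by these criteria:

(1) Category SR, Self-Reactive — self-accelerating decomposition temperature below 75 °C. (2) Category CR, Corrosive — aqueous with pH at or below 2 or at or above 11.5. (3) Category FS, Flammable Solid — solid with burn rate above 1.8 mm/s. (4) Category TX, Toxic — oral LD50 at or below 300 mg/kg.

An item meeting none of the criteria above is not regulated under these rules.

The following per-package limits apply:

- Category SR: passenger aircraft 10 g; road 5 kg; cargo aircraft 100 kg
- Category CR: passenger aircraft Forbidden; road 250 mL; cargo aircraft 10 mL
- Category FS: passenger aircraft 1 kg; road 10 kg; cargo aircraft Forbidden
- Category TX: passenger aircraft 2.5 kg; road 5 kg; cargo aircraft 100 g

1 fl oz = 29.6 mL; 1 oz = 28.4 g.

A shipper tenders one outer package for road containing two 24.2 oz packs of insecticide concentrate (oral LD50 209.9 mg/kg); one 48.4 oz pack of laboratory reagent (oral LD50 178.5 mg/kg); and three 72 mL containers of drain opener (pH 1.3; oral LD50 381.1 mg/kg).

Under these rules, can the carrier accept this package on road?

Yes

Insecticide concentrate: oral LD50 209.9 mg/kg ≤ 300 mg/kg → Category TX (Toxic).
Laboratory reagent: oral LD50 178.5 mg/kg ≤ 300 mg/kg → Category TX (Toxic).
pH 1.3 meets the Category CR criterion (Corrosive), so the drain opener is Category CR.
Category CR quantity: three 72 mL containers = 216 mL.
216 mL is within the road limit of 250 mL for Category CR.
Category TX net quantity: (two 24.2 oz packs = 1374.56 g) + (one 48.4 oz pack = 1374.56 g) = 2749.12 g.
2749.12 g ≤ 5 kg (road limit, Category TX) — within limit.
Every hazard category is within its road limit and no segregation rule is violated.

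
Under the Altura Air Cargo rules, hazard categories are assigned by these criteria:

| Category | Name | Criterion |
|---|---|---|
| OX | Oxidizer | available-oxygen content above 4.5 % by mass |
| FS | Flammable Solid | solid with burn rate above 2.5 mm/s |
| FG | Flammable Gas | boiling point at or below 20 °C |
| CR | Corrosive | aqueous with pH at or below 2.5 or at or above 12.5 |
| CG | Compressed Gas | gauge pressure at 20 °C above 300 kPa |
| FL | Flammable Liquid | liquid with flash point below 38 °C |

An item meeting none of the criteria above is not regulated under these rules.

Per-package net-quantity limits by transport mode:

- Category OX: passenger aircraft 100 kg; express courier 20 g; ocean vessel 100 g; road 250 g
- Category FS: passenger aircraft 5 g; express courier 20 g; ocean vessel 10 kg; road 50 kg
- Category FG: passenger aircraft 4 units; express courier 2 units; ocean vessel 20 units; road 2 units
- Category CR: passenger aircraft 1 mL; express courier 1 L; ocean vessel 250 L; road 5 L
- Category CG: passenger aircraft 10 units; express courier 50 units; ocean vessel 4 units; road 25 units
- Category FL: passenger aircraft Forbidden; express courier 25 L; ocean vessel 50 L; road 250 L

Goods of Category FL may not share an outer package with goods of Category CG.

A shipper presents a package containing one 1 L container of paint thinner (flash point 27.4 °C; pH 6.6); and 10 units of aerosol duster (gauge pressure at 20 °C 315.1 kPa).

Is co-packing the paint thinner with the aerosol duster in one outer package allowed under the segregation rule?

Paint thinner: flash point 27.4 °C < 38 °C → Category FL (Flammable Liquid).
With gauge pressure at 20 °C 315.1 kPa (> 300 kPa), the aerosol duster falls in Category CG.
Category FL and Category CG may not share an outer package.

No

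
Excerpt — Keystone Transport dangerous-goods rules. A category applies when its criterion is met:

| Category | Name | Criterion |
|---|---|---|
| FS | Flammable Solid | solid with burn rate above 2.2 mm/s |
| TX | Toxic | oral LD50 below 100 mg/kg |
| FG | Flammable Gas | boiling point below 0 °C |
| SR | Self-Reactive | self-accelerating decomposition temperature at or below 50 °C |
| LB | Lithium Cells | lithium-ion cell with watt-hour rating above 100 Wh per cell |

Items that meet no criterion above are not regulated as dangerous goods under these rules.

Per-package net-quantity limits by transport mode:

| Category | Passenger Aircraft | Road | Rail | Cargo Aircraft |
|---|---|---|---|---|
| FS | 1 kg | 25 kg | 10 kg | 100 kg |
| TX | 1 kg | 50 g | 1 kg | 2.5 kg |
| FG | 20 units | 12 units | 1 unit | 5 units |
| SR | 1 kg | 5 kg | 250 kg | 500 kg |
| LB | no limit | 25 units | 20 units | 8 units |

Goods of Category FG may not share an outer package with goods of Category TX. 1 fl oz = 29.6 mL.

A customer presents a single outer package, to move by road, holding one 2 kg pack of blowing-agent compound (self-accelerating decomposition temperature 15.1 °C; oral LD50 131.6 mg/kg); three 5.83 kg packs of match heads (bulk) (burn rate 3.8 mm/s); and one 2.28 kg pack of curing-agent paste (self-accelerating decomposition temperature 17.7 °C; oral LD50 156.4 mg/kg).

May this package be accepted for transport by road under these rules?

Self-accelerating decomposition temperature 15.1 °C meets the Category SR criterion (Self-Reactive), so the blowing-agent compound is Category SR.
Match heads (bulk): burn rate 3.8 mm/s > 2.2 mm/s → Category FS (Flammable Solid).
The curing-agent paste has self-accelerating decomposition temperature 17.7 °C, which is ≤ 50 °C, so it is Category SR (Self-Reactive).
Category SR net quantity: 2 kg + 2.28 kg = 4.28 kg.
That is within the Category SR road limit of 5 kg.
Category FS quantity: three 5.83 kg packs = 17.49 kg.
17.49 kg ≤ 25 kg (road limit, Category FS) — within limit.
The segregation rule (Category FG with Category TX) does not apply to Category SR with Category FS.
Every hazard category is within its road limit and no segregation rule is violated.

Yes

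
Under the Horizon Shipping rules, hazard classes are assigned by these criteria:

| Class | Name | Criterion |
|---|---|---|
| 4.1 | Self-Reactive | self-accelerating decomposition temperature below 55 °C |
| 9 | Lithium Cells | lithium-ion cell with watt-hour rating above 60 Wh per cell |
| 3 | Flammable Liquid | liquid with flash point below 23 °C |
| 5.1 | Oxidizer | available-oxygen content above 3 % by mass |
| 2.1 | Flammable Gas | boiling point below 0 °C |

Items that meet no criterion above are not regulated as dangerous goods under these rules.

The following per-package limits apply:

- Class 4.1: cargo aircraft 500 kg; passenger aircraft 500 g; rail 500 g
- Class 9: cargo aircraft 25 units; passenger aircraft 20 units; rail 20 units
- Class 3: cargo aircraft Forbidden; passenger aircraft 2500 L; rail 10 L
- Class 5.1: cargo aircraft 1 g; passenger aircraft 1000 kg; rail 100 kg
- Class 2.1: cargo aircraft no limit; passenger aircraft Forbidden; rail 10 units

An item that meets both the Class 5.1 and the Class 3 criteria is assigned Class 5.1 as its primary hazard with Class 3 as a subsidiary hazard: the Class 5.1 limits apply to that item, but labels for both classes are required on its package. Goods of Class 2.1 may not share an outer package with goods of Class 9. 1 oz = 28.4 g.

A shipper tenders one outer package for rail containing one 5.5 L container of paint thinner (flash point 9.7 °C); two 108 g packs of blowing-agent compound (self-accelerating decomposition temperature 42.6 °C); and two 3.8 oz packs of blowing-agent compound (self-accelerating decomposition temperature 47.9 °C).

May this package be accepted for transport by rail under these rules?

Paint thinner: flash point 9.7 °C < 23 °C → Class 3 (Flammable Liquid).
The blowing-agent compound has self-accelerating decomposition temperature 42.6 °C, which is < 55 °C, so it is Class 4.1 (Self-Reactive).
Blowing-agent compound: self-accelerating decomposition temperature 47.9 °C < 55 °C → Class 4.1 (Self-Reactive).
Total Class 4.1: (two 108 g packs = 216 g) + (two 3.8 oz packs = 215.84 g) = 431.84 g.
431.84 g is within the rail limit of 500 g for Class 4.1.
Class 3 quantity: 5.5 L.
That is within the Class 3 rail limit of 10 L.
The segregation rule (Class 2.1 with Class 9) does not apply to Class 4.1 with Class 3.
Every hazard class is within its rail limit and no segregation rule is violated.

Yes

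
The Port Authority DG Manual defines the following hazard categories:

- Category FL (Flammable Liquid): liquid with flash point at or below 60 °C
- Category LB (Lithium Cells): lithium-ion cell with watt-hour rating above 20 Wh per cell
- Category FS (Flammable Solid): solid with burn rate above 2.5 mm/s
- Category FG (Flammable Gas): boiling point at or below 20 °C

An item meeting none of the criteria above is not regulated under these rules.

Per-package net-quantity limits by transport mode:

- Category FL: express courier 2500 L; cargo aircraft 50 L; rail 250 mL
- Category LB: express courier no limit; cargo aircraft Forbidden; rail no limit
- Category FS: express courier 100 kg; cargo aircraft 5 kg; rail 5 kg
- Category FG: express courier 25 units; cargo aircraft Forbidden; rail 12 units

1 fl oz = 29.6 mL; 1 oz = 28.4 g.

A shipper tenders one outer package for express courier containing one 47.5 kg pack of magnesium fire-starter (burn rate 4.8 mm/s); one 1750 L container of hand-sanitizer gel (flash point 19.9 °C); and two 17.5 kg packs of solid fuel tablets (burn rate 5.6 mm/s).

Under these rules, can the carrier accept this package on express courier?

Yes

Magnesium fire-starter: burn rate 4.8 mm/s > 2.5 mm/s → Category FS (Flammable Solid).
The hand-sanitizer gel has flash point 19.9 °C, which is ≤ 60 °C, so it is Category FL (Flammable Liquid).
Burn rate 5.6 mm/s meets the Category FS criterion (Flammable Solid), so the solid fuel tablets are Category FS.
Category FS net quantity: 47.5 kg + (two 17.5 kg packs = 35 kg) = 82.5 kg.
That is within the Category FS express courier limit of 100 kg.
Category FL quantity: 1750 L.
1750 L ≤ 2500 L (express courier limit, Category FL) — within limit.
Every hazard category is within its express courier limit and no segregation rule is violated.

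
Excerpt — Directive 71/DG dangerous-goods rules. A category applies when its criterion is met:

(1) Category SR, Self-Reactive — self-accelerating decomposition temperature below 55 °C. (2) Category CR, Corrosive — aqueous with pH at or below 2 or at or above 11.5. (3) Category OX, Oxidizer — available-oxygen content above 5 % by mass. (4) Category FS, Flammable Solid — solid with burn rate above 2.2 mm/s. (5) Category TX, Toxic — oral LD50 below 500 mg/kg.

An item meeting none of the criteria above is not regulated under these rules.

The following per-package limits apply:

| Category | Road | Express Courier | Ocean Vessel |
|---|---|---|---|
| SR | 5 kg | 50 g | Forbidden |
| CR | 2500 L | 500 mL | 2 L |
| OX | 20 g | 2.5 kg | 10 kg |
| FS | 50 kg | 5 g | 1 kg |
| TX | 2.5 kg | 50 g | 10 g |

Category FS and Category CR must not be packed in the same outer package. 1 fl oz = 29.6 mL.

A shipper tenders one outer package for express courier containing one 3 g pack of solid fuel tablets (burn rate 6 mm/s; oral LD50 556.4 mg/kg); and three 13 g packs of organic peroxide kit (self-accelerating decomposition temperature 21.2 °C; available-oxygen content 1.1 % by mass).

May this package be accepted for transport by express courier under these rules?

Yes

Burn rate 6 mm/s meets the Category FS criterion (Flammable Solid), so the solid fuel tablets are Category FS.
Organic peroxide kit: self-accelerating decomposition temperature 21.2 °C < 55 °C → Category SR (Self-Reactive).
Category FS quantity: 3 g.
That is within the Category FS express courier limit of 5 g.
Category SR quantity: three 13 g packs = 39 g.
That is within the Category SR express courier limit of 50 g.
The segregation rule (Category FS with Category CR) does not apply to Category FS with Category SR.
Every hazard category is within its express courier limit and no segregation rule is violated.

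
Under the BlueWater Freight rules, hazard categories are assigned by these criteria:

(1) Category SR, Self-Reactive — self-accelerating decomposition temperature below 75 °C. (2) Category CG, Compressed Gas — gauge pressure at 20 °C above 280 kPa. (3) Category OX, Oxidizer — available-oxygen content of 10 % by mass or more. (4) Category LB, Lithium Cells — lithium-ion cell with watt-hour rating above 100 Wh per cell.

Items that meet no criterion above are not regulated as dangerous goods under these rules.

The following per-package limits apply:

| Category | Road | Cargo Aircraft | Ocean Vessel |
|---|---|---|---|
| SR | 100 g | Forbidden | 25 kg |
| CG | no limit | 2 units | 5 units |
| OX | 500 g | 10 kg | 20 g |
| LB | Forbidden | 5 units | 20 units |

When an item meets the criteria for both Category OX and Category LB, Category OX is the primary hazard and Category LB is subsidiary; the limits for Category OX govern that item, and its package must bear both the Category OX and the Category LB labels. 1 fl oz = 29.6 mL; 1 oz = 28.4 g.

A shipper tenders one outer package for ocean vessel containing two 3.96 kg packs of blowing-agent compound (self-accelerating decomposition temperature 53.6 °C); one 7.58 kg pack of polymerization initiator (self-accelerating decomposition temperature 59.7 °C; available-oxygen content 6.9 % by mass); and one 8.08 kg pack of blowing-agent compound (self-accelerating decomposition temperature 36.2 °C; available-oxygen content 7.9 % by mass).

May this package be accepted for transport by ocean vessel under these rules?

Blowing-agent compound: self-accelerating decomposition temperature 53.6 °C < 75 °C → Category SR (Self-Reactive).
Polymerization initiator: self-accelerating decomposition temperature 59.7 °C < 75 °C → Category SR (Self-Reactive).
Self-accelerating decomposition temperature 36.2 °C meets the Category SR criterion (Self-Reactive), so the blowing-agent compound is Category SR.
Category SR net quantity: (two 3.96 kg packs = 7.92 kg) + 7.58 kg + 8.08 kg = 23.58 kg.
23.58 kg ≤ 25 kg (ocean vessel limit, Category SR) — within limit.

Yes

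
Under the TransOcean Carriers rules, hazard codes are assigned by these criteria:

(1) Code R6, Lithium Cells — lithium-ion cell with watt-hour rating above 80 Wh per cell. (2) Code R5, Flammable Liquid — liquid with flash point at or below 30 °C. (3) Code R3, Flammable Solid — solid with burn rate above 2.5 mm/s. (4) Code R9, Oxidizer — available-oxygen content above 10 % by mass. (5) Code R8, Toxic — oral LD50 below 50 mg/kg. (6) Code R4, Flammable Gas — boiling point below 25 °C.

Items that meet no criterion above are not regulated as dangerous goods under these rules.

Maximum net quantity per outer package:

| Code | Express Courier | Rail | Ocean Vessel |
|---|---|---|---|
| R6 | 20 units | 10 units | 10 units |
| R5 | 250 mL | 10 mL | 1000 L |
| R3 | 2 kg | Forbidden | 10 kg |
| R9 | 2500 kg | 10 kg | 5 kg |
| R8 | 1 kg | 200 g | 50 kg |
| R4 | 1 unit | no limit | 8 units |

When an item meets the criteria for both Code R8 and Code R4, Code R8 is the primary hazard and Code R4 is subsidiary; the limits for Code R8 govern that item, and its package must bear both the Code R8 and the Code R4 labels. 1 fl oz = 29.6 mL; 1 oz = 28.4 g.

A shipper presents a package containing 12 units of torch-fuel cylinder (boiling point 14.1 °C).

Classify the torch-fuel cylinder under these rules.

Code R4

The torch-fuel cylinder has boiling point 14.1 °C, which is < 25 °C, so it is Code R4 (Flammable Gas).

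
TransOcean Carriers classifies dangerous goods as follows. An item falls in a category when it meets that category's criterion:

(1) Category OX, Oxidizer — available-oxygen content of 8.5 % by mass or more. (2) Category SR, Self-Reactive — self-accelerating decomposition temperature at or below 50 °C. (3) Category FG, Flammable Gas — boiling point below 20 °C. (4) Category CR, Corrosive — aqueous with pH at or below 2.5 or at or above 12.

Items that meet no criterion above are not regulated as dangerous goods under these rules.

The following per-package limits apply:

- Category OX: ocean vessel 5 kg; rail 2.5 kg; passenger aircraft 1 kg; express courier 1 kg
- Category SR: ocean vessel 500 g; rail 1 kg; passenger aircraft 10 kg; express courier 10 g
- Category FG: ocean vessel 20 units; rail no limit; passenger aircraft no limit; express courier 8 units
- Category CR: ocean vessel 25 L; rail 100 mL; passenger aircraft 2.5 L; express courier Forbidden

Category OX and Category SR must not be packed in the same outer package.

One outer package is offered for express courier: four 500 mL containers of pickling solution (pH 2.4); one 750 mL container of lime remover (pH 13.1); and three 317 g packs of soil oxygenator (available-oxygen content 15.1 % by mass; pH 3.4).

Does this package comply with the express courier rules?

No

pH 2.4 meets the Category CR criterion (Corrosive), so the pickling solution is Category CR.
Lime remover: pH 13.1 ≥ 12 → Category CR (Corrosive).
Soil oxygenator: available-oxygen content 15.1 % by mass ≥ 8.5 % by mass → Category OX (Oxidizer).
Category CR net quantity: (four 500 mL containers = 2 L) + 750 mL = 2.75 L.
By express courier, Category CR is Forbidden regardless of quantity.
Category OX quantity: three 317 g packs = 951 g.
951 g ≤ 1 kg (express courier limit, Category OX) — within limit.
The segregation rule (Category OX with Category SR) does not apply to Category CR with Category OX.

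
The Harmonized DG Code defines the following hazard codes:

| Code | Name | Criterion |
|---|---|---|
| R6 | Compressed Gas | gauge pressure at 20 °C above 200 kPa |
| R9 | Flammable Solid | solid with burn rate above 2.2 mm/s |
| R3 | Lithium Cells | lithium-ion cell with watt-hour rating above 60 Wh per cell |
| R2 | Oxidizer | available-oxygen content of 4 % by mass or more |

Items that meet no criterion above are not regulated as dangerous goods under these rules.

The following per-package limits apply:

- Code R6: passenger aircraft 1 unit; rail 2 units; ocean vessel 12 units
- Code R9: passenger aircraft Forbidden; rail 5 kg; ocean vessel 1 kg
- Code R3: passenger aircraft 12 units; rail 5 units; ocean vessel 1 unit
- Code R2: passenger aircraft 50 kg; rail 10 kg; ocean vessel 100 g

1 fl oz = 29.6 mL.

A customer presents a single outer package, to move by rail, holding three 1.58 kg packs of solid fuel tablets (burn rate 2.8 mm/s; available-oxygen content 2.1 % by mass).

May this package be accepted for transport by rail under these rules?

Burn rate 2.8 mm/s meets the Code R9 criterion (Flammable Solid), so the solid fuel tablets are Code R9.
Code R9 quantity: three 1.58 kg packs = 4.74 kg.
That is within the Code R9 rail limit of 5 kg.

Yes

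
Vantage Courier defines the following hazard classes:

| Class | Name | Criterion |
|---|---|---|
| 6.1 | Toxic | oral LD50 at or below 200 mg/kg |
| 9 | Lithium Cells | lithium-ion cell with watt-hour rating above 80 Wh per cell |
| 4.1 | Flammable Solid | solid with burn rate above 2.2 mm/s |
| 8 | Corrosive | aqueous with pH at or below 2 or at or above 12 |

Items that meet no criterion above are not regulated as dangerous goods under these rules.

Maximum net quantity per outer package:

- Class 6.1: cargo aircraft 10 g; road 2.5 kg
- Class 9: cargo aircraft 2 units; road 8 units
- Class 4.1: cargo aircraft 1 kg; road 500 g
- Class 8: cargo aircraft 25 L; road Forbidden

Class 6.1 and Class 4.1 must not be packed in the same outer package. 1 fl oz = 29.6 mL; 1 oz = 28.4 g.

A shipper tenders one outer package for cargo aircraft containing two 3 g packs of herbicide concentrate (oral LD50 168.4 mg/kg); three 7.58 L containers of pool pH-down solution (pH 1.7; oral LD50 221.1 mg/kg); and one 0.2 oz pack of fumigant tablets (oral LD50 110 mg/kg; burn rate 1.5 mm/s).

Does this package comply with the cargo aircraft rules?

No

The herbicide concentrate has oral LD50 168.4 mg/kg, which is ≤ 200 mg/kg, so it is Class 6.1 (Toxic).
With pH 1.7 (≤ 2), the pool pH-down solution falls in Class 8.
The fumigant tablets have oral LD50 110 mg/kg, which is ≤ 200 mg/kg, so they are Class 6.1 (Toxic).
Total Class 6.1: (two 3 g packs = 6 g) + (one 0.2 oz pack = 5.68 g) = 11.68 g.
That exceeds the Class 6.1 cargo aircraft limit of 10 g.
Class 8 quantity: three 7.58 L containers = 22.74 L.
22.74 L is within the cargo aircraft limit of 25 L for Class 8.
The segregation rule (Class 6.1 with Class 4.1) does not apply to Class 6.1 with Class 8.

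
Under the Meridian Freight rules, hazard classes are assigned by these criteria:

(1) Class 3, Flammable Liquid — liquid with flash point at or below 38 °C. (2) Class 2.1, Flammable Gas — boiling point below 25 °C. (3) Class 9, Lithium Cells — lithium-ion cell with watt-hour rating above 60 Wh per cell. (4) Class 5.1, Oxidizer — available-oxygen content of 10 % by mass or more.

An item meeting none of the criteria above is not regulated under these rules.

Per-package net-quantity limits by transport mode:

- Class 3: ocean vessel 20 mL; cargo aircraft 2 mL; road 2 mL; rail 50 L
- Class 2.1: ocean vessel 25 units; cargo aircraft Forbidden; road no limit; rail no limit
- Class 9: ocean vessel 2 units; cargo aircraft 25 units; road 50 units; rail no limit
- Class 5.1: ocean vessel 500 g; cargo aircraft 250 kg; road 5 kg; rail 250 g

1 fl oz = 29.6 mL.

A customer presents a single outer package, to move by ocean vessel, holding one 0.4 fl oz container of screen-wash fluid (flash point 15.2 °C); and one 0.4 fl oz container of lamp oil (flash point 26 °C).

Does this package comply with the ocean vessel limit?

The screen-wash fluid has flash point 15.2 °C, which is ≤ 38 °C, so it is Class 3 (Flammable Liquid).
Lamp oil: flash point 26 °C ≤ 38 °C → Class 3 (Flammable Liquid).
Class 3 net quantity: (one 0.4 fl oz container = 11.84 mL) + (one 0.4 fl oz container = 11.84 mL) = 23.68 mL.
23.68 mL exceeds the ocean vessel limit of 20 mL for Class 3.

No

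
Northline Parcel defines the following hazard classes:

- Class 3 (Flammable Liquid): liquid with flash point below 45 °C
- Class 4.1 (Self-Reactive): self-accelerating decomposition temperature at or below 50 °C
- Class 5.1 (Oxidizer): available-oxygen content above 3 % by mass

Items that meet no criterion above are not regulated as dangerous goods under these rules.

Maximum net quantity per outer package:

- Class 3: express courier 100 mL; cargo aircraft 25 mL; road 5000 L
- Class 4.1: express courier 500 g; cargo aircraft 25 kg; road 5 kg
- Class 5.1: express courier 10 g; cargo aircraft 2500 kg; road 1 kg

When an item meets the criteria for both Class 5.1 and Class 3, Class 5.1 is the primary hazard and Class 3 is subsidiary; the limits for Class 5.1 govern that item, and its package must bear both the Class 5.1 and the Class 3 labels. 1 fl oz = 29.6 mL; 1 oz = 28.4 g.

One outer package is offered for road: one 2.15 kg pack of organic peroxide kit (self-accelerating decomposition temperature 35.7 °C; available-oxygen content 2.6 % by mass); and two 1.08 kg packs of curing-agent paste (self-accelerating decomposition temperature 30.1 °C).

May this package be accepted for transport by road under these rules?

Yes

The organic peroxide kit has self-accelerating decomposition temperature 35.7 °C, which is ≤ 50 °C, so it is Class 4.1 (Self-Reactive).
Curing-agent paste: self-accelerating decomposition temperature 30.1 °C ≤ 50 °C → Class 4.1 (Self-Reactive).
Class 4.1 net quantity: 2.15 kg + (two 1.08 kg packs = 2.16 kg) = 4.31 kg.
4.31 kg is within the road limit of 5 kg for Class 4.1.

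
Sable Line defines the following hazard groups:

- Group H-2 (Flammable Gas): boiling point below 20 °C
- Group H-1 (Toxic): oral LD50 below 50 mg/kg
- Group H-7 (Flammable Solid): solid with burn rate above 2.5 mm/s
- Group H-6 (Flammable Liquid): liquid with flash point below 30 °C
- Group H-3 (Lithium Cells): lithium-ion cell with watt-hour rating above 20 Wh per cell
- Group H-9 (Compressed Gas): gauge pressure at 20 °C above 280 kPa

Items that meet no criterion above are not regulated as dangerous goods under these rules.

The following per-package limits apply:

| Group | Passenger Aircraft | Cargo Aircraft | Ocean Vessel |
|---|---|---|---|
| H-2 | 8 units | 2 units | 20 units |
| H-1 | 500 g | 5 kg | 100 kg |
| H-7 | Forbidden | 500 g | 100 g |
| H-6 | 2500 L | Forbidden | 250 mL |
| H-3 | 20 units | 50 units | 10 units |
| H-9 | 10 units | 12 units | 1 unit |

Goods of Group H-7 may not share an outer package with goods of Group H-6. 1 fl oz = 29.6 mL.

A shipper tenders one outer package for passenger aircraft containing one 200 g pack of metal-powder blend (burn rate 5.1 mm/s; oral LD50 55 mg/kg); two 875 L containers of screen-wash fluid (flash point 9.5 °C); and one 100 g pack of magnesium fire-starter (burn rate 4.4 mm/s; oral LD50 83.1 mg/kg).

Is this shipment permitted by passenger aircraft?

Metal-powder blend: burn rate 5.1 mm/s > 2.5 mm/s → Group H-7 (Flammable Solid).
With flash point 9.5 °C (< 30 °C), the screen-wash fluid falls in Group H-6.
The magnesium fire-starter has burn rate 4.4 mm/s, which is > 2.5 mm/s, so it is Group H-7 (Flammable Solid).
Group H-7 net quantity: 200 g + 100 g = 300 g.
Group H-7 is Forbidden by passenger aircraft.
Group H-6 quantity: two 875 L containers = 1750 L.
1750 L ≤ 2500 L (passenger aircraft limit, Group H-6) — within limit.
Group H-7 and Group H-6 may not share an outer package.

No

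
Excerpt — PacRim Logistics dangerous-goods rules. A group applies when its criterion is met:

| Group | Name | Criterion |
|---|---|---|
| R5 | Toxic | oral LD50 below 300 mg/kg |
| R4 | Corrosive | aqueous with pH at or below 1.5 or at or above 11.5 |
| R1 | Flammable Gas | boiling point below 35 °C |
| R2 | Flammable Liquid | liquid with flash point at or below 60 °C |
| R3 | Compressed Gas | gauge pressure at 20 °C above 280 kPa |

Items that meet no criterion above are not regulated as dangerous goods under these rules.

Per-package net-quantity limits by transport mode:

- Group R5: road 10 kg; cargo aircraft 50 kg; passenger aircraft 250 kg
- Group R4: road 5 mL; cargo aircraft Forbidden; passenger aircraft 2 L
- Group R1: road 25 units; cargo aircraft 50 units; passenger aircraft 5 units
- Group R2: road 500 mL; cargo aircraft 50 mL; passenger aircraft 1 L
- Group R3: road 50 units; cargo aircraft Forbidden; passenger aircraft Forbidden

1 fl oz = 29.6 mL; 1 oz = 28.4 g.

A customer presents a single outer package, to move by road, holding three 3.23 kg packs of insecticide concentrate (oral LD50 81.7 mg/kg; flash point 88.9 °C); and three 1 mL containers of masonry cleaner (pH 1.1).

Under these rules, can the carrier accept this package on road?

Oral LD50 81.7 mg/kg meets the Group R5 criterion (Toxic), so the insecticide concentrate is Group R5.
With pH 1.1 (≤ 1.5), the masonry cleaner falls in Group R4.
Group R4 quantity: three 1 mL containers = 3 mL.
3 mL ≤ 5 mL (road limit, Group R4) — within limit.
Group R5 quantity: three 3.23 kg packs = 9.69 kg.
9.69 kg ≤ 10 kg (road limit, Group R5) — within limit.
Every hazard group is within its road limit and no segregation rule is violated.

Yes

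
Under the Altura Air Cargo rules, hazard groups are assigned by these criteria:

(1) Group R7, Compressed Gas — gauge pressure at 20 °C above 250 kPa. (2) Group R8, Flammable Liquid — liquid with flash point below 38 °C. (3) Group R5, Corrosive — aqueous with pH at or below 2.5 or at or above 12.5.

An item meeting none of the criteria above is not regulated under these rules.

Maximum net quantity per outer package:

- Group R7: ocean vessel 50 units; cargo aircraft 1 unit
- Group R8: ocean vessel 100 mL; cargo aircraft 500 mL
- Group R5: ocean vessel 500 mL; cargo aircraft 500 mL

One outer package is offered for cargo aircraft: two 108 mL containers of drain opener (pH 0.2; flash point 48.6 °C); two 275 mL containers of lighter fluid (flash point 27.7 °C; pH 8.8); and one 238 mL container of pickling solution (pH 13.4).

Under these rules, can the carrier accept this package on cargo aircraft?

No

Drain opener: pH 0.2 ≤ 2.5 → Group R5 (Corrosive).
Flash point 27.7 °C meets the Group R8 criterion (Flammable Liquid), so the lighter fluid is Group R8.
With pH 13.4 (≥ 12.5), the pickling solution falls in Group R5.
Group R5 net quantity: (two 108 mL containers = 216 mL) + 238 mL = 454 mL.
That is within the Group R5 cargo aircraft limit of 500 mL.
Group R8 quantity: two 275 mL containers = 550 mL.
550 mL > 500 mL (cargo aircraft limit, Group R8) — over the limit.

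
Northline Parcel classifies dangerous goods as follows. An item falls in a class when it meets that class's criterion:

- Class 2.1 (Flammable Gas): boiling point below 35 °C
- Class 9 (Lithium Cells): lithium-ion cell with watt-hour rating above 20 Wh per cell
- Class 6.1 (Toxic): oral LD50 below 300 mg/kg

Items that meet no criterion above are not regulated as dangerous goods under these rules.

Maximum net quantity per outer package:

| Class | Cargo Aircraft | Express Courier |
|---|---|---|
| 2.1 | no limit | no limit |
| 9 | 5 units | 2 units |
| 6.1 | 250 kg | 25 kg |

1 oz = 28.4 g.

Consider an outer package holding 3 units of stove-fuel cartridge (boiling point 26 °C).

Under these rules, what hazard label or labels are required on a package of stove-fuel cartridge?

Stove-fuel cartridge: boiling point 26 °C < 35 °C → Class 2.1 (Flammable Gas).
Only the Class 2.1 label is required.

Class 2.1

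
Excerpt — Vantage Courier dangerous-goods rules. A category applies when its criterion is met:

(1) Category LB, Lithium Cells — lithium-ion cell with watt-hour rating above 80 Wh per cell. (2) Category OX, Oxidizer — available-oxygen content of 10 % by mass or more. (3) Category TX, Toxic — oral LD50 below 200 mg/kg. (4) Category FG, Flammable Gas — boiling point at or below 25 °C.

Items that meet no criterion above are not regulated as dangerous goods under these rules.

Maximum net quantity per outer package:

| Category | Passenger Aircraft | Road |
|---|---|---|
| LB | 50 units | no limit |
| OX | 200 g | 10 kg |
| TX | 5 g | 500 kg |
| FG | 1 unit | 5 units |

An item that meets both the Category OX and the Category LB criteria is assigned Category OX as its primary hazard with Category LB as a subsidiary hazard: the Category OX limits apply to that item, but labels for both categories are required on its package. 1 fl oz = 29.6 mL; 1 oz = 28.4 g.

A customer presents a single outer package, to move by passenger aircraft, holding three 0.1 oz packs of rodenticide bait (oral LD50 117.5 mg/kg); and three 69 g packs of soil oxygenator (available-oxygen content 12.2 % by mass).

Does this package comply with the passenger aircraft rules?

With oral LD50 117.5 mg/kg (< 200 mg/kg), the rodenticide bait falls in Category TX.
Soil oxygenator: available-oxygen content 12.2 % by mass ≥ 10 % by mass → Category OX (Oxidizer).
Category OX quantity: three 69 g packs = 207 g.
That exceeds the Category OX passenger aircraft limit of 200 g.
Category TX quantity: three 0.1 oz packs = 8.52 g.
That exceeds the Category TX passenger aircraft limit of 5 g.

No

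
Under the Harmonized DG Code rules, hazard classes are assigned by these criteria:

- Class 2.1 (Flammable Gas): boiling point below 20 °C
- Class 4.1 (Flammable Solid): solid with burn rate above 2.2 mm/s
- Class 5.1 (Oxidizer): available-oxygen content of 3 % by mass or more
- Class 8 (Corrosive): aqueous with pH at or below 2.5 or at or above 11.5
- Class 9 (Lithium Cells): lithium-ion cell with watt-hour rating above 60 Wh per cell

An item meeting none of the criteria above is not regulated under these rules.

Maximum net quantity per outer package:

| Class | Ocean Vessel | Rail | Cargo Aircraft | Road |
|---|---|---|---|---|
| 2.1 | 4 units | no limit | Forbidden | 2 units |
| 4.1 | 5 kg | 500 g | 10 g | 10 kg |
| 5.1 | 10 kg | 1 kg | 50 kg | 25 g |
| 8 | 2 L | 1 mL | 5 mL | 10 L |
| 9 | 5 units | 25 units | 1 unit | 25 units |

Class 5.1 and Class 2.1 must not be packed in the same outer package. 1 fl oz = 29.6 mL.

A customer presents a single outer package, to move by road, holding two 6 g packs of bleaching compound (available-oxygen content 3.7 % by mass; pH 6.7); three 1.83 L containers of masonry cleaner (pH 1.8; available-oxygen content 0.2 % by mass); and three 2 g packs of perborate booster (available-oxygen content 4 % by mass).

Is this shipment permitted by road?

Yes

The bleaching compound has available-oxygen content 3.7 % by mass, which is ≥ 3 % by mass, so it is Class 5.1 (Oxidizer).
pH 1.8 meets the Class 8 criterion (Corrosive), so the masonry cleaner is Class 8.
With available-oxygen content 4 % by mass (≥ 3 % by mass), the perborate booster falls in Class 5.1.
Class 5.1 net quantity: (two 6 g packs = 12 g) + (three 2 g packs = 6 g) = 18 g.
That is within the Class 5.1 road limit of 25 g.
Class 8 quantity: three 1.83 L containers = 5.49 L.
That is within the Class 8 road limit of 10 L.
The segregation rule (Class 5.1 with Class 2.1) does not apply to Class 5.1 with Class 8.
Every hazard class is within its road limit and no segregation rule is violated.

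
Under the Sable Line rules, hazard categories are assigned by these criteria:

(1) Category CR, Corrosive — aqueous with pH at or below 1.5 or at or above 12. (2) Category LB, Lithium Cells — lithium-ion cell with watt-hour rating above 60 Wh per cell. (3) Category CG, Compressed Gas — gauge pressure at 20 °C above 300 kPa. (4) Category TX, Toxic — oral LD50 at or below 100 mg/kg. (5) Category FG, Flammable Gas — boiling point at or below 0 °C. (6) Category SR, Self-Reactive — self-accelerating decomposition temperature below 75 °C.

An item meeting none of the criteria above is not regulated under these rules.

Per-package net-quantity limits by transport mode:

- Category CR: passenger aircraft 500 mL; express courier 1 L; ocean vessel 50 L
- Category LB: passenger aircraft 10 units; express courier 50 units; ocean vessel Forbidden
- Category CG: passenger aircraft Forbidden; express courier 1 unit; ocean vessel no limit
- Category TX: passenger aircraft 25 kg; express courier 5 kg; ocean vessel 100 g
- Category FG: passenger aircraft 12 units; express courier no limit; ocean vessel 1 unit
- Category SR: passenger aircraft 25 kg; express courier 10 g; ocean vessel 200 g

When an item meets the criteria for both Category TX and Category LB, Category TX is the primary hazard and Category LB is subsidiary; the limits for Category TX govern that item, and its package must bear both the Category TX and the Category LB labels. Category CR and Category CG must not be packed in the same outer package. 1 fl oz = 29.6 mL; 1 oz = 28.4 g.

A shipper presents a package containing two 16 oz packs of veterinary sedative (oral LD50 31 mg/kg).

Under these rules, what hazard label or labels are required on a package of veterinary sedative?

Category TX

Veterinary sedative: oral LD50 31 mg/kg ≤ 100 mg/kg → Category TX (Toxic).
Only the Category TX label is required.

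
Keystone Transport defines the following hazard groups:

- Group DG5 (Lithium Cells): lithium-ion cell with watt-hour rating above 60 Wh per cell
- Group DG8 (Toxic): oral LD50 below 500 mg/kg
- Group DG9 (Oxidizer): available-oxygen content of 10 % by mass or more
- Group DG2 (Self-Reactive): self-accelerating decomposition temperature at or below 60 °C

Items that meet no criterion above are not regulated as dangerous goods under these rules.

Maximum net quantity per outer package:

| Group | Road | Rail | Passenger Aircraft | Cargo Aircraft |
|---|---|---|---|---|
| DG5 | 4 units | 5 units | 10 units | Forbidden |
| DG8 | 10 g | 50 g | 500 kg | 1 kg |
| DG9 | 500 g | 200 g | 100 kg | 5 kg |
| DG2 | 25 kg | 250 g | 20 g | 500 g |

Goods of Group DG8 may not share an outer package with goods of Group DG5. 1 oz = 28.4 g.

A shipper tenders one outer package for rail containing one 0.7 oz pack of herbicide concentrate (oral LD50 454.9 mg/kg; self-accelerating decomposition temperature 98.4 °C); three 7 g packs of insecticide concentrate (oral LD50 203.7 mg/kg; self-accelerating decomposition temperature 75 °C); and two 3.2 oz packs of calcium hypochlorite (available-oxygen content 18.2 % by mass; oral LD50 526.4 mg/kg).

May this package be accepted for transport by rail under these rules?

Yes

Herbicide concentrate: oral LD50 454.9 mg/kg < 500 mg/kg → Group DG8 (Toxic).
The insecticide concentrate has oral LD50 203.7 mg/kg, which is < 500 mg/kg, so it is Group DG8 (Toxic).
With available-oxygen content 18.2 % by mass (≥ 10 % by mass), the calcium hypochlorite falls in Group DG9.
Total Group DG8: (one 0.7 oz pack = 19.88 g) + (three 7 g packs = 21 g) = 40.88 g.
40.88 g ≤ 50 g (rail limit, Group DG8) — within limit.
Group DG9 quantity: two 3.2 oz packs = 181.76 g.
181.76 g ≤ 200 g (rail limit, Group DG9) — within limit.
The segregation rule (Group DG8 with Group DG5) does not apply to Group DG8 with Group DG9.
Every hazard group is within its rail limit and no segregation rule is violated.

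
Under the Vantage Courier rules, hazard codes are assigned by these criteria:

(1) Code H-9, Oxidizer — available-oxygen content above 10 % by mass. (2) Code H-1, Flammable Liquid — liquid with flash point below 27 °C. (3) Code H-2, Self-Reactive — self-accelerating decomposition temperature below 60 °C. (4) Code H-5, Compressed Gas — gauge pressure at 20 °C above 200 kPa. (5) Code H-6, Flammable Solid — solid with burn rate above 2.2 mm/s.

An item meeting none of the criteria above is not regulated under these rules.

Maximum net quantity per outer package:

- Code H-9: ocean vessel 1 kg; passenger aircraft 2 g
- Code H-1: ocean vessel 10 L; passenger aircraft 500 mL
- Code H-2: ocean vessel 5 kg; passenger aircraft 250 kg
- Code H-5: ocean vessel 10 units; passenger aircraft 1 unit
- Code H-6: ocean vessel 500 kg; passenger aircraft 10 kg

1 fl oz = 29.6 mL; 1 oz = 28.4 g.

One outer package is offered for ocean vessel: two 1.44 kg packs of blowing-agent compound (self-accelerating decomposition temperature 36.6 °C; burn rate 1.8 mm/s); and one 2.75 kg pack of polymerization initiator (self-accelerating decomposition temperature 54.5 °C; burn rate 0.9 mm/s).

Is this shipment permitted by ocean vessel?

No

The blowing-agent compound has self-accelerating decomposition temperature 36.6 °C, which is < 60 °C, so it is Code H-2 (Self-Reactive).
The polymerization initiator has self-accelerating decomposition temperature 54.5 °C, which is < 60 °C, so it is Code H-2 (Self-Reactive).
Code H-2 net quantity: (two 1.44 kg packs = 2.88 kg) + 2.75 kg = 5.63 kg.
That exceeds the Code H-2 ocean vessel limit of 5 kg.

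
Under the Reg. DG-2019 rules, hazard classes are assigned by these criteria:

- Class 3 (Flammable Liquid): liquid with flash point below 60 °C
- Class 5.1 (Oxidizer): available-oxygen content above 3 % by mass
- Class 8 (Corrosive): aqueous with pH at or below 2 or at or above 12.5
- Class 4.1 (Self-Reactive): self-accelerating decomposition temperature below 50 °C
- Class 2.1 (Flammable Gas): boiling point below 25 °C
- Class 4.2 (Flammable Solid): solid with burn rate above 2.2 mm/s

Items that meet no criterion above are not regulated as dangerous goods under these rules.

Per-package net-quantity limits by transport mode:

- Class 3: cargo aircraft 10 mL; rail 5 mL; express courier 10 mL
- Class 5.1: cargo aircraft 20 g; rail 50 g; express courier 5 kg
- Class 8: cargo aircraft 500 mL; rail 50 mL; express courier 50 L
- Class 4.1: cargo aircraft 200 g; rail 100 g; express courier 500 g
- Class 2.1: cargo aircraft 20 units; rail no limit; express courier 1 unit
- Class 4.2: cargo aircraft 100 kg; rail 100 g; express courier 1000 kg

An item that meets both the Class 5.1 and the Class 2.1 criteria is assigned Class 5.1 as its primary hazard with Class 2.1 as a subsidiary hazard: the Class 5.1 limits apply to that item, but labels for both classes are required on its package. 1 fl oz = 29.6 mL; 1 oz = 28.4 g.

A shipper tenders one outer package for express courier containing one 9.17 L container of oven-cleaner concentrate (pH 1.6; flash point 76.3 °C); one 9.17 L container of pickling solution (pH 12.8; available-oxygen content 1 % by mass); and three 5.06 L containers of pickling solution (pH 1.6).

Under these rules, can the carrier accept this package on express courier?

Yes

pH 1.6 meets the Class 8 criterion (Corrosive), so the oven-cleaner concentrate is Class 8.
With pH 12.8 (≥ 12.5), the pickling solution falls in Class 8.
The pickling solution has pH 1.6, which is ≤ 2, so it is Class 8 (Corrosive).
Class 8 net quantity: 9.17 L + 9.17 L + (three 5.06 L containers = 15.18 L) = 33.52 L.
33.52 L ≤ 50 L (express courier limit, Class 8) — within limit.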